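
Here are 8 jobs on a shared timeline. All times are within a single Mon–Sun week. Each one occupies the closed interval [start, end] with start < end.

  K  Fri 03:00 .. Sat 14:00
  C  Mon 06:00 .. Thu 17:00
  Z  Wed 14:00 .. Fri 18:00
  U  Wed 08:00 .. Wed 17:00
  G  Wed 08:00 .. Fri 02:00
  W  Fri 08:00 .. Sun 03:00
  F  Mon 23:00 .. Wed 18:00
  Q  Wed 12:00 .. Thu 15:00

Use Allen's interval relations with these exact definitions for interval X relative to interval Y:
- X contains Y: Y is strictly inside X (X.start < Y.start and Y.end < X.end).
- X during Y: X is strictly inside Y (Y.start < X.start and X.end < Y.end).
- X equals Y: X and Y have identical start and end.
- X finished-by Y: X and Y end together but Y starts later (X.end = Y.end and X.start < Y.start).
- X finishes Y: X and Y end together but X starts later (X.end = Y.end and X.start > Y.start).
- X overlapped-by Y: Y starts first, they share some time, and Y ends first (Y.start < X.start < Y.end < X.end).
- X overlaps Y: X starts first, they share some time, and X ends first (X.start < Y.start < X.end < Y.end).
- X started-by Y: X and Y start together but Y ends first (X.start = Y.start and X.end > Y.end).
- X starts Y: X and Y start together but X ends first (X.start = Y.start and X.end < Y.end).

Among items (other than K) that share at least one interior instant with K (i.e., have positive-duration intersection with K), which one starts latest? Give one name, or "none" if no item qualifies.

W

Target K = [Fri 03:00, Sat 14:00].
C [Mon 06:00, Thu 17:00] → before → excluded.
F [Mon 23:00, Wed 18:00] → before → excluded.
G [Wed 08:00, Fri 02:00] → before → excluded.
Q [Wed 12:00, Thu 15:00] → before → excluded.
U [Wed 08:00, Wed 17:00] → before → excluded.
W [Fri 08:00, Sun 03:00] → overlapped-by → candidate.
Z [Wed 14:00, Fri 18:00] → overlaps → candidate.
Among candidates, latest start is Fri 08:00 → W.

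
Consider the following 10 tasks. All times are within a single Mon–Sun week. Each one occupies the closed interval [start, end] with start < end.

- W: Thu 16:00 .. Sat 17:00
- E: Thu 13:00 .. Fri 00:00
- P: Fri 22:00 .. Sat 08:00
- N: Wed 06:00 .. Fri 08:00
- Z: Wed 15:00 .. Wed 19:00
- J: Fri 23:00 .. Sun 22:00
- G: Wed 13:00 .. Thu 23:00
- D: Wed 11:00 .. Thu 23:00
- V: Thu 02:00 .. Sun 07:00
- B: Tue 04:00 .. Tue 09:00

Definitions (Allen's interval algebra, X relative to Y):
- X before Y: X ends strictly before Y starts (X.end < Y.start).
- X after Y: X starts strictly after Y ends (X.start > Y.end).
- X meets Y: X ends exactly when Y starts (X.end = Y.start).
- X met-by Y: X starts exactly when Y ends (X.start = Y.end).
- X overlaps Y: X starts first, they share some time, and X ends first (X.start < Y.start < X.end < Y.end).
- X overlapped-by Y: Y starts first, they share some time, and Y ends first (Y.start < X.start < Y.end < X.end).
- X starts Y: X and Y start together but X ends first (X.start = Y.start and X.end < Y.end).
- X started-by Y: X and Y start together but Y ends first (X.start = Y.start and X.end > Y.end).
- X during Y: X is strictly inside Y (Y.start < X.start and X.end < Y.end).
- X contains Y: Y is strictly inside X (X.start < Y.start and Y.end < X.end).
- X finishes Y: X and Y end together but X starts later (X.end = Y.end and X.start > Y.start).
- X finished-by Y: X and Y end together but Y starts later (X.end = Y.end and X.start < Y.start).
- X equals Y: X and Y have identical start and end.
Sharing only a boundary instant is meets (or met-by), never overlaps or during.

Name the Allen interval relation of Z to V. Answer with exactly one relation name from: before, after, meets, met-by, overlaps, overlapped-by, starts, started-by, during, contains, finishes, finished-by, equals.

Z = [Wed 15:00, Wed 19:00]; V = [Thu 02:00, Sun 07:00].
Compare endpoints: Z.start < V.start, Z.start < V.end, Z.end < V.start, Z.end < V.end.
That pattern is 'before'.

before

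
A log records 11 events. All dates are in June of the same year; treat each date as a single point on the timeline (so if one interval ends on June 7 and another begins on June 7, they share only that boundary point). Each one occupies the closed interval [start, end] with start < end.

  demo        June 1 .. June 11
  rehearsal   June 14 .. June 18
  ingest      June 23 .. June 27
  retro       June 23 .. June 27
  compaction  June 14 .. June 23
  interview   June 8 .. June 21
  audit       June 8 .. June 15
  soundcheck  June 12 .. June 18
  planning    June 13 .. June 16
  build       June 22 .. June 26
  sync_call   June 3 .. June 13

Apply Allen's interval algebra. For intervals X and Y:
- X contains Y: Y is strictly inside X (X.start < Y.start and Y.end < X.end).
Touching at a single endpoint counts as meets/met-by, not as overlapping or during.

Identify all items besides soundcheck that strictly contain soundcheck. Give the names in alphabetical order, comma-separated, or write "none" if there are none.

Target soundcheck = [June 12, June 18].
audit [June 8, June 15] → overlaps → no.
build [June 22, June 26] → after → no.
compaction [June 14, June 23] → overlapped-by → no.
demo [June 1, June 11] → before → no.
ingest [June 23, June 27] → after → no.
interview [June 8, June 21] → contains → yes.
planning [June 13, June 16] → during → no.
rehearsal [June 14, June 18] → finishes → no.
retro [June 23, June 27] → after → no.
sync_call [June 3, June 13] → overlaps → no.
Result: interview.

interview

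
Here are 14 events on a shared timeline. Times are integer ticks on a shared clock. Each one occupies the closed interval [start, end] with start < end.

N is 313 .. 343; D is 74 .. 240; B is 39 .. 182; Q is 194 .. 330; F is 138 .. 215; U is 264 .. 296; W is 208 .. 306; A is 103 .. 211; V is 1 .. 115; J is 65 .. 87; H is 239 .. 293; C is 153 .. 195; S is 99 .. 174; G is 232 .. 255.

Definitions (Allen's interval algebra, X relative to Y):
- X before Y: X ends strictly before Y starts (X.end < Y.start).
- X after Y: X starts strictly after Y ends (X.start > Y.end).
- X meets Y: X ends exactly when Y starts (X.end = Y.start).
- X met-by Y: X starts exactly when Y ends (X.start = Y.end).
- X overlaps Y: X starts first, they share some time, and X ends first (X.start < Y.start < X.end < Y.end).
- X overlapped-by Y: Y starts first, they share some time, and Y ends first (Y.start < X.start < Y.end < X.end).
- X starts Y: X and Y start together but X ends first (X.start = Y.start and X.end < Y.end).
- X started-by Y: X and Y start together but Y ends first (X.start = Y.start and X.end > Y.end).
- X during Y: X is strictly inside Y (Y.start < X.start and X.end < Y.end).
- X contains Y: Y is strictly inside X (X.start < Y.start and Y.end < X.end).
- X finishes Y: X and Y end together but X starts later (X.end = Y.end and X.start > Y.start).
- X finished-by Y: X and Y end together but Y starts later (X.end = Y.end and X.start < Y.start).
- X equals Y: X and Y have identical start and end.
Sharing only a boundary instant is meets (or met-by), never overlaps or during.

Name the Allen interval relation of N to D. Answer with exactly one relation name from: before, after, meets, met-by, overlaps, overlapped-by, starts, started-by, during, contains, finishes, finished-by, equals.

after

N = [313, 343]; D = [74, 240].
Compare endpoints: N.start > D.start, N.start > D.end, N.end > D.start, N.end > D.end.
That pattern is 'after'.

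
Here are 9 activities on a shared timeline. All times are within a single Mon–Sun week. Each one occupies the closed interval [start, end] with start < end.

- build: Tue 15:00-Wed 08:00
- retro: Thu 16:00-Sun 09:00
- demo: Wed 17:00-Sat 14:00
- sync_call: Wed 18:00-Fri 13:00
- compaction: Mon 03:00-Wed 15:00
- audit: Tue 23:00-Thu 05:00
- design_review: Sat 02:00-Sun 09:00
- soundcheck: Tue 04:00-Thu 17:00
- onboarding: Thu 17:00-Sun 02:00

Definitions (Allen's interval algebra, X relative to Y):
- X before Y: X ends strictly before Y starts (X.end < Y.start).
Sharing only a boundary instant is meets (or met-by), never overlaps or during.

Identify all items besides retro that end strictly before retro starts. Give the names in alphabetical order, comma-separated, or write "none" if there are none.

Target retro = [Thu 16:00, Sun 09:00].
audit [Tue 23:00, Thu 05:00] → before → yes.
build [Tue 15:00, Wed 08:00] → before → yes.
compaction [Mon 03:00, Wed 15:00] → before → yes.
demo [Wed 17:00, Sat 14:00] → overlaps → no.
design_review [Sat 02:00, Sun 09:00] → finishes → no.
onboarding [Thu 17:00, Sun 02:00] → during → no.
soundcheck [Tue 04:00, Thu 17:00] → overlaps → no.
sync_call [Wed 18:00, Fri 13:00] → overlaps → no.
Result: audit, build, compaction.

audit, build, compaction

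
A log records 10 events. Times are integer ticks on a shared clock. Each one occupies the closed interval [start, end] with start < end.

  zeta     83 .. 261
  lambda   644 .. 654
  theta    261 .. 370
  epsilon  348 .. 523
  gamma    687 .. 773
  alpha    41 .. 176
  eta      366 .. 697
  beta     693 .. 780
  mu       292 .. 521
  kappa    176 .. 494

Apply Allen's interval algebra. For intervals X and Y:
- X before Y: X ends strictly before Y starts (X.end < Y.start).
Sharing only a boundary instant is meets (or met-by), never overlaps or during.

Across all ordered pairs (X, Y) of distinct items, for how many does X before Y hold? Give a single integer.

27

Checking all 90 ordered pairs for relation 'before'; matching pairs in alphabetical order:
(alpha, beta): alpha before beta ✓
(alpha, epsilon): alpha before epsilon ✓
(alpha, eta): alpha before eta ✓
(alpha, gamma): alpha before gamma ✓
(alpha, lambda): alpha before lambda ✓
(alpha, mu): alpha before mu ✓
(alpha, theta): alpha before theta ✓
(epsilon, beta): epsilon before beta ✓
(epsilon, gamma): epsilon before gamma ✓
(epsilon, lambda): epsilon before lambda ✓
(kappa, beta): kappa before beta ✓
(kappa, gamma): kappa before gamma ✓
(kappa, lambda): kappa before lambda ✓
(lambda, beta): lambda before beta ✓
(lambda, gamma): lambda before gamma ✓
(mu, beta): mu before beta ✓
(mu, gamma): mu before gamma ✓
(mu, lambda): mu before lambda ✓
(theta, beta): theta before beta ✓
(theta, gamma): theta before gamma ✓
(theta, lambda): theta before lambda ✓
(zeta, beta): zeta before beta ✓
(zeta, epsilon): zeta before epsilon ✓
(zeta, eta): zeta before eta ✓
... plus 3 further pairs not listed.
Count: 27.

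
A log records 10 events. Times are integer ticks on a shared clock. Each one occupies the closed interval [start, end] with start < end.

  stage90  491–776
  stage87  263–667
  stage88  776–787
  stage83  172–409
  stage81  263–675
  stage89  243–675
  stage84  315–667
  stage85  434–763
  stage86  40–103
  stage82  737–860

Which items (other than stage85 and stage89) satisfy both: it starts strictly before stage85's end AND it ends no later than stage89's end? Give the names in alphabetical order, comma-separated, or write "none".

Conditions: its start is strictly before stage85's end (X.start < 763) AND its end is no later than stage89's end (X.end <= 675).
stage81: start 263 < 763? ✓; end 675 <= 675? ✓ → yes.
stage82: start 737 < 763? ✓; end 860 <= 675? ✗ → no.
stage83: start 172 < 763? ✓; end 409 <= 675? ✓ → yes.
stage84: start 315 < 763? ✓; end 667 <= 675? ✓ → yes.
stage86: start 40 < 763? ✓; end 103 <= 675? ✓ → yes.
stage87: start 263 < 763? ✓; end 667 <= 675? ✓ → yes.
stage88: start 776 < 763? ✗; end 787 <= 675? ✗ → no.
stage90: start 491 < 763? ✓; end 776 <= 675? ✗ → no.
Result: stage81, stage83, stage84, stage86, stage87.

stage81, stage83, stage84, stage86, stage87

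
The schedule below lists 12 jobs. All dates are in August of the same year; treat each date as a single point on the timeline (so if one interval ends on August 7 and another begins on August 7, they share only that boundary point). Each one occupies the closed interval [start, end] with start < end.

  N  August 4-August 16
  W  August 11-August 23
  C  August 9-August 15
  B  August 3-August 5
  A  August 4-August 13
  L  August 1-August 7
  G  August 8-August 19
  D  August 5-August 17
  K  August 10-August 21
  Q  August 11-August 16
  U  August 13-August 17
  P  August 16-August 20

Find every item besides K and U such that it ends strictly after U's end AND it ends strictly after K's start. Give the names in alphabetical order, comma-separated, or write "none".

Conditions: its end is strictly after U's end (X.end > August 17) AND its end is strictly after K's start (X.end > August 10).
A: end August 13 > August 17? ✗; end August 13 > August 10? ✓ → no.
B: end August 5 > August 17? ✗; end August 5 > August 10? ✗ → no.
C: end August 15 > August 17? ✗; end August 15 > August 10? ✓ → no.
D: end August 17 > August 17? ✗; end August 17 > August 10? ✓ → no.
G: end August 19 > August 17? ✓; end August 19 > August 10? ✓ → yes.
L: end August 7 > August 17? ✗; end August 7 > August 10? ✗ → no.
N: end August 16 > August 17? ✗; end August 16 > August 10? ✓ → no.
P: end August 20 > August 17? ✓; end August 20 > August 10? ✓ → yes.
Q: end August 16 > August 17? ✗; end August 16 > August 10? ✓ → no.
W: end August 23 > August 17? ✓; end August 23 > August 10? ✓ → yes.
Result: G, P, W.

G, P, W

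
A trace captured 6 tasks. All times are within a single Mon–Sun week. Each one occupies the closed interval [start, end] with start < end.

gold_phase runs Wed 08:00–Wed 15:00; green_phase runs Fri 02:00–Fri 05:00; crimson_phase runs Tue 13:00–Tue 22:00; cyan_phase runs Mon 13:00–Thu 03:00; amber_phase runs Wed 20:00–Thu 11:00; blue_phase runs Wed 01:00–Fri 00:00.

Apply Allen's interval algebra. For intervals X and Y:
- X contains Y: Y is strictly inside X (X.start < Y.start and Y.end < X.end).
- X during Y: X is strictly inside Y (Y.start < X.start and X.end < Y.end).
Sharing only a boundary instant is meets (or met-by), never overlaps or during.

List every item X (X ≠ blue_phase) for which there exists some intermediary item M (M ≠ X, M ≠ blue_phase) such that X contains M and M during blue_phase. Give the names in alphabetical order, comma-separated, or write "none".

cyan_phase

Target blue_phase = [Wed 01:00, Fri 00:00].
Intermediaries M with M during blue_phase: amber_phase, gold_phase.
Via amber_phase — items with X contains amber_phase: none.
Via gold_phase — items with X contains gold_phase: cyan_phase.
Union: cyan_phase.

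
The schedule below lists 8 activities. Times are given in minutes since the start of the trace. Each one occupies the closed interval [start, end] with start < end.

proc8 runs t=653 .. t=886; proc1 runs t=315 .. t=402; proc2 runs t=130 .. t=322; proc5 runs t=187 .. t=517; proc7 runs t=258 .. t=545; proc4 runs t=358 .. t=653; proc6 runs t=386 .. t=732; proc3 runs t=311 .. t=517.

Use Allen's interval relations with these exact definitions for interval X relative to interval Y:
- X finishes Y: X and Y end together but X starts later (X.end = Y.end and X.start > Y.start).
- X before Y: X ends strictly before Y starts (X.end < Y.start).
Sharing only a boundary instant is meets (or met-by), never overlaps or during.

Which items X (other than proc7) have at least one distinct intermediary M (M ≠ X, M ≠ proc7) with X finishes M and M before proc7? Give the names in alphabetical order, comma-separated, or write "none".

none

Target proc7 = [t=258, t=545].
Intermediaries M with M before proc7: none.
Union: none.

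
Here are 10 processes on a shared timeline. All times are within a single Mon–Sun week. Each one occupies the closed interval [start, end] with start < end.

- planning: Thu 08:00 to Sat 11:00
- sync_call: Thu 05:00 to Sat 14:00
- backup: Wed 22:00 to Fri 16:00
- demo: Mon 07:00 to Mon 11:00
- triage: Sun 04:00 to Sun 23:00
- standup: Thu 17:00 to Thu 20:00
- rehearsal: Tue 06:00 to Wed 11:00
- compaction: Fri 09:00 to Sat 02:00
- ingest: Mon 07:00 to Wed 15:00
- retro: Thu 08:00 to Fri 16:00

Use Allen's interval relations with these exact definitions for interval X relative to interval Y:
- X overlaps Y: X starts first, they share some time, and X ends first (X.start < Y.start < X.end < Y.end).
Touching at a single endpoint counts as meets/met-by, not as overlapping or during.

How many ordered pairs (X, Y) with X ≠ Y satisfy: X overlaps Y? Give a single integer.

4

Checking all 90 ordered pairs for relation 'overlaps'; matching pairs in alphabetical order:
(backup, compaction): backup overlaps compaction ✓
(backup, planning): backup overlaps planning ✓
(backup, sync_call): backup overlaps sync_call ✓
(retro, compaction): retro overlaps compaction ✓
Count: 4.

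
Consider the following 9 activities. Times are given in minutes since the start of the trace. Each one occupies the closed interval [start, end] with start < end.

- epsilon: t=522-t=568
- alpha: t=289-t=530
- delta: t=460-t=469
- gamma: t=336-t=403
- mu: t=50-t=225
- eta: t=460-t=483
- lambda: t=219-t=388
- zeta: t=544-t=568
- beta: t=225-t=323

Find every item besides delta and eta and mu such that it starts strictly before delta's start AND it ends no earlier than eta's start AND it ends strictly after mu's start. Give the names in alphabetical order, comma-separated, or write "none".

alpha

Conditions: its start is strictly before delta's start (X.start < t=460) AND its end is no earlier than eta's start (X.end >= t=460) AND its end is strictly after mu's start (X.end > t=50).
alpha: start t=289 < t=460? ✓; end t=530 >= t=460? ✓; end t=530 > t=50? ✓ → yes.
beta: start t=225 < t=460? ✓; end t=323 >= t=460? ✗; end t=323 > t=50? ✓ → no.
epsilon: start t=522 < t=460? ✗; end t=568 >= t=460? ✓; end t=568 > t=50? ✓ → no.
gamma: start t=336 < t=460? ✓; end t=403 >= t=460? ✗; end t=403 > t=50? ✓ → no.
lambda: start t=219 < t=460? ✓; end t=388 >= t=460? ✗; end t=388 > t=50? ✓ → no.
zeta: start t=544 < t=460? ✗; end t=568 >= t=460? ✓; end t=568 > t=50? ✓ → no.
Result: alpha.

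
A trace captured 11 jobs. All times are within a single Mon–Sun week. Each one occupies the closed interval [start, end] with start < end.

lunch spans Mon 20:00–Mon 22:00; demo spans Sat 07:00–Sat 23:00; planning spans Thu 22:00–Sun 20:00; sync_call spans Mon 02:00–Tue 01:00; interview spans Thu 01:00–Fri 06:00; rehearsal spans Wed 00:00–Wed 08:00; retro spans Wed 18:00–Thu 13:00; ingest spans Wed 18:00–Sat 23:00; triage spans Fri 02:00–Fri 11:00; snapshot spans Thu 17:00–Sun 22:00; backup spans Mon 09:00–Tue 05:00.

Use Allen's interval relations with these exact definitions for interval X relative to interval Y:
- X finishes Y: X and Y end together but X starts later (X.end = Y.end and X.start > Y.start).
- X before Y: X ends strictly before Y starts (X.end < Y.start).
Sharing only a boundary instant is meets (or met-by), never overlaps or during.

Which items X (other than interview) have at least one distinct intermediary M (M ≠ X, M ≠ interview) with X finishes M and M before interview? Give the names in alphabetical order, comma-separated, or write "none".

Target interview = [Thu 01:00, Fri 06:00].
Intermediaries M with M before interview: backup, lunch, rehearsal, sync_call.
Via backup — items with X finishes backup: none.
Via lunch — items with X finishes lunch: none.
Via rehearsal — items with X finishes rehearsal: none.
Via sync_call — items with X finishes sync_call: none.
Union: none.

none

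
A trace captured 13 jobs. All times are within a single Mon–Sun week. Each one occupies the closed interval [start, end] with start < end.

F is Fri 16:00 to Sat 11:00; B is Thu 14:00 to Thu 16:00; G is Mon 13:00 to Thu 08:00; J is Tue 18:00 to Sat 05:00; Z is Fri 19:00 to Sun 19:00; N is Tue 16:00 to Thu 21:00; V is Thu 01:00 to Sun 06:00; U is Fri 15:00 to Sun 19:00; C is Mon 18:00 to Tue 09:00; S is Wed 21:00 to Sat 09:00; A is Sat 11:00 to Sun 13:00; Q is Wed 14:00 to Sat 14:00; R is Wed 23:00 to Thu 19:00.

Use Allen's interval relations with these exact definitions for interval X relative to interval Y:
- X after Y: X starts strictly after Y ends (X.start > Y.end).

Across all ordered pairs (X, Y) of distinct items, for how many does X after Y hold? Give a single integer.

Checking all 156 ordered pairs for relation 'after'; matching pairs in alphabetical order:
(A, B): A after B ✓
(A, C): A after C ✓
(A, G): A after G ✓
(A, J): A after J ✓
(A, N): A after N ✓
(A, R): A after R ✓
(A, S): A after S ✓
(B, C): B after C ✓
(B, G): B after G ✓
(F, B): F after B ✓
(F, C): F after C ✓
(F, G): F after G ✓
(F, N): F after N ✓
(F, R): F after R ✓
(J, C): J after C ✓
(N, C): N after C ✓
(Q, C): Q after C ✓
(R, C): R after C ✓
(S, C): S after C ✓
(U, B): U after B ✓
(U, C): U after C ✓
(U, G): U after G ✓
(U, N): U after N ✓
(U, R): U after R ✓
... plus 6 further pairs not listed.
Count: 30.

30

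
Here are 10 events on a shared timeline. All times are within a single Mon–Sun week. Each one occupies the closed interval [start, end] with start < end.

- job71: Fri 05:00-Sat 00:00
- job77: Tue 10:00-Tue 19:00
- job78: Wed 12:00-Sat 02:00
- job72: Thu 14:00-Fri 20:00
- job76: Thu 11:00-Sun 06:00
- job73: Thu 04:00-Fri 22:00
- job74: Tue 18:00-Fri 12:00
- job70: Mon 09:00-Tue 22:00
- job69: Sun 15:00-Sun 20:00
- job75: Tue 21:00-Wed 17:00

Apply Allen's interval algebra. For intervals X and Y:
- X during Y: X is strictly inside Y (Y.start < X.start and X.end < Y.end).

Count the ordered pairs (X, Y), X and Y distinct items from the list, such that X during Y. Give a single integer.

Checking all 90 ordered pairs for relation 'during'; matching pairs in alphabetical order:
(job71, job76): job71 during job76 ✓
(job71, job78): job71 during job78 ✓
(job72, job73): job72 during job73 ✓
(job72, job76): job72 during job76 ✓
(job72, job78): job72 during job78 ✓
(job73, job78): job73 during job78 ✓
(job75, job74): job75 during job74 ✓
(job77, job70): job77 during job70 ✓
Count: 8.

8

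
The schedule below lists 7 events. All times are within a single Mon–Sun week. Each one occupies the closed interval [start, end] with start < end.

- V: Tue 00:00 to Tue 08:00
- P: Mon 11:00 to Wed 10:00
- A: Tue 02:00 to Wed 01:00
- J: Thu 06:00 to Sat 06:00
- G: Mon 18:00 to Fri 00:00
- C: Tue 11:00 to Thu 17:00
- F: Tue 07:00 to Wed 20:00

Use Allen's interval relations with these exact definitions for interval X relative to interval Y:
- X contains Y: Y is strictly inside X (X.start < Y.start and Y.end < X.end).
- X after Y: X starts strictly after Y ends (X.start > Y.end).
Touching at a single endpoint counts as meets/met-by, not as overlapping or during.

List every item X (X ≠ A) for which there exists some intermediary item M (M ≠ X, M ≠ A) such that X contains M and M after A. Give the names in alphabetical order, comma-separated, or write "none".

none

Target A = [Tue 02:00, Wed 01:00].
Intermediaries M with M after A: J.
Via J — items with X contains J: none.
Union: none.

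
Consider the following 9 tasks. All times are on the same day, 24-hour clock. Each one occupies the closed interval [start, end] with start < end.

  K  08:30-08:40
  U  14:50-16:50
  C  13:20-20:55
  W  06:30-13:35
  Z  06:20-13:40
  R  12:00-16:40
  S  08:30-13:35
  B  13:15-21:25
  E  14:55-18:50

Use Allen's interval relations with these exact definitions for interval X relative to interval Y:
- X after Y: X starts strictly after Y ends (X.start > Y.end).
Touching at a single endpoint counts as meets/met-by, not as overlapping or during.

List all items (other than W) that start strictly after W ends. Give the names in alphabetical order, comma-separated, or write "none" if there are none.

E, U

Target W = [06:30, 13:35].
B [13:15, 21:25] → overlapped-by → no.
C [13:20, 20:55] → overlapped-by → no.
E [14:55, 18:50] → after → yes.
K [08:30, 08:40] → during → no.
R [12:00, 16:40] → overlapped-by → no.
S [08:30, 13:35] → finishes → no.
U [14:50, 16:50] → after → yes.
Z [06:20, 13:40] → contains → no.
Result: E, U.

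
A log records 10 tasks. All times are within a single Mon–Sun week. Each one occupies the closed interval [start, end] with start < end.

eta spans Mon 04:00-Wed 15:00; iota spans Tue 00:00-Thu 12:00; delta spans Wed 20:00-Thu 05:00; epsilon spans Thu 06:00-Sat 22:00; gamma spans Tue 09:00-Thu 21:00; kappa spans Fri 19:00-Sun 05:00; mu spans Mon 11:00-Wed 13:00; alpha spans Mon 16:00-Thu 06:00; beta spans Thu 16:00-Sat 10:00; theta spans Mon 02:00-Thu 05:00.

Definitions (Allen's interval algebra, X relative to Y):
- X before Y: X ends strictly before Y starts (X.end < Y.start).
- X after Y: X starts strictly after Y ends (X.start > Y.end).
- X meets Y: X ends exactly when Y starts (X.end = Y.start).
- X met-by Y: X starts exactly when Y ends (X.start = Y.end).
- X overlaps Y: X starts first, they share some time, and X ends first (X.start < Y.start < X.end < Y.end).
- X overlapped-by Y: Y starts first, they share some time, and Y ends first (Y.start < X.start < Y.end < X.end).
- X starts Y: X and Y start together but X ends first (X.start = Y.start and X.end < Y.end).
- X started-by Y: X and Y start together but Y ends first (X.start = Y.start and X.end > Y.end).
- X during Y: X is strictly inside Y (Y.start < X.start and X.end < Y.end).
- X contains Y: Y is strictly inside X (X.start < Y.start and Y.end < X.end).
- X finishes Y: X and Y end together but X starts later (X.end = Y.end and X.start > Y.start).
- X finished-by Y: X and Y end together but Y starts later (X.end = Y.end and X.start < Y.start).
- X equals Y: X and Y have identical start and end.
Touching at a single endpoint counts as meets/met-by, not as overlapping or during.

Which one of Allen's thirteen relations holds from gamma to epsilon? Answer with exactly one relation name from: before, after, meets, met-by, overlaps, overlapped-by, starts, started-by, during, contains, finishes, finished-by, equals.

overlaps

gamma = [Tue 09:00, Thu 21:00]; epsilon = [Thu 06:00, Sat 22:00].
Compare endpoints: gamma.start < epsilon.start, gamma.start < epsilon.end, gamma.end > epsilon.start, gamma.end < epsilon.end.
That pattern is 'overlaps'.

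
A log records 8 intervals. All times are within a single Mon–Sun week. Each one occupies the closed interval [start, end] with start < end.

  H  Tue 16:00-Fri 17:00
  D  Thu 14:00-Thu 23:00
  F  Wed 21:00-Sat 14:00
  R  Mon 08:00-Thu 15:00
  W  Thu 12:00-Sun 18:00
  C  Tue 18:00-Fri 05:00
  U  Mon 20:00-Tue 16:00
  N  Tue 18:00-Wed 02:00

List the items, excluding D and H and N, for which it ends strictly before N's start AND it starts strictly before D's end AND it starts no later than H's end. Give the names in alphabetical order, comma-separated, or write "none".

Conditions: its end is strictly before N's start (X.end < Tue 18:00) AND its start is strictly before D's end (X.start < Thu 23:00) AND its start is no later than H's end (X.start <= Fri 17:00).
C: end Fri 05:00 < Tue 18:00? ✗; start Tue 18:00 < Thu 23:00? ✓; start Tue 18:00 <= Fri 17:00? ✓ → no.
F: end Sat 14:00 < Tue 18:00? ✗; start Wed 21:00 < Thu 23:00? ✓; start Wed 21:00 <= Fri 17:00? ✓ → no.
R: end Thu 15:00 < Tue 18:00? ✗; start Mon 08:00 < Thu 23:00? ✓; start Mon 08:00 <= Fri 17:00? ✓ → no.
U: end Tue 16:00 < Tue 18:00? ✓; start Mon 20:00 < Thu 23:00? ✓; start Mon 20:00 <= Fri 17:00? ✓ → yes.
W: end Sun 18:00 < Tue 18:00? ✗; start Thu 12:00 < Thu 23:00? ✓; start Thu 12:00 <= Fri 17:00? ✓ → no.
Result: U.

U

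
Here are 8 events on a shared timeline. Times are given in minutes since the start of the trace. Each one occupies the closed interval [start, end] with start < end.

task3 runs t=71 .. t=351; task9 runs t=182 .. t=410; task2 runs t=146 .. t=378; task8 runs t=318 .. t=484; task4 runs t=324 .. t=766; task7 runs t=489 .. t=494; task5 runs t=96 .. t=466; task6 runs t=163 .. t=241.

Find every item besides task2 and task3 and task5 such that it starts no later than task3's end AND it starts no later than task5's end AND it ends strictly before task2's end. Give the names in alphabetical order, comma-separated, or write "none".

Conditions: its start is no later than task3's end (X.start <= t=351) AND its start is no later than task5's end (X.start <= t=466) AND its end is strictly before task2's end (X.end < t=378).
task4: start t=324 <= t=351? ✓; start t=324 <= t=466? ✓; end t=766 < t=378? ✗ → no.
task6: start t=163 <= t=351? ✓; start t=163 <= t=466? ✓; end t=241 < t=378? ✓ → yes.
task7: start t=489 <= t=351? ✗; start t=489 <= t=466? ✗; end t=494 < t=378? ✗ → no.
task8: start t=318 <= t=351? ✓; start t=318 <= t=466? ✓; end t=484 < t=378? ✗ → no.
task9: start t=182 <= t=351? ✓; start t=182 <= t=466? ✓; end t=410 < t=378? ✗ → no.
Result: task6.

task6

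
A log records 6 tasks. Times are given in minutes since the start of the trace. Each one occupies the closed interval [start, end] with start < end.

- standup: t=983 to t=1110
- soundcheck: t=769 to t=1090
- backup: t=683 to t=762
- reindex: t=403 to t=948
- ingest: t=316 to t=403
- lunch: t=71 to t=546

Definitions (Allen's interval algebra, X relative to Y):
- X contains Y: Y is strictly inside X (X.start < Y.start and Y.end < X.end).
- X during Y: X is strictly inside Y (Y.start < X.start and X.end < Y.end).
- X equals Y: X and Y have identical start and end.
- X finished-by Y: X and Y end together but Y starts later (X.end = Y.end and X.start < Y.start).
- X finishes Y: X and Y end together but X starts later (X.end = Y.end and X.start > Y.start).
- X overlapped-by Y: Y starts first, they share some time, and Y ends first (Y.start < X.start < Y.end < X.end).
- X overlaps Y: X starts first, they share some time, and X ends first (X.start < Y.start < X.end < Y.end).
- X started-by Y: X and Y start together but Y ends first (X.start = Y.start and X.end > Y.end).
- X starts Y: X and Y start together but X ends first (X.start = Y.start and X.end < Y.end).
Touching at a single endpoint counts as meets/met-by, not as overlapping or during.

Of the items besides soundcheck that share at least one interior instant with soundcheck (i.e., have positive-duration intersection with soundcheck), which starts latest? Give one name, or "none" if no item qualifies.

standup

Target soundcheck = [t=769, t=1090].
backup [t=683, t=762] → before → excluded.
ingest [t=316, t=403] → before → excluded.
lunch [t=71, t=546] → before → excluded.
reindex [t=403, t=948] → overlaps → candidate.
standup [t=983, t=1110] → overlapped-by → candidate.
Among candidates, latest start is t=983 → standup.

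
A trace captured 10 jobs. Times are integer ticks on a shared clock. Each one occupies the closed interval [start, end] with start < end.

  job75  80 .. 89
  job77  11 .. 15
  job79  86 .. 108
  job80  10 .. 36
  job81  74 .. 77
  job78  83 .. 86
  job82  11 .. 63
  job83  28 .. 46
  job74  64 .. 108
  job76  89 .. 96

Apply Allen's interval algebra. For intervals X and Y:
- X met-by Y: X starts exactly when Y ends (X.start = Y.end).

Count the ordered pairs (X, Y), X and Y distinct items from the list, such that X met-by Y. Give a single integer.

2

Checking all 90 ordered pairs for relation 'met-by'; matching pairs in alphabetical order:
(job76, job75): job76 met-by job75 ✓
(job79, job78): job79 met-by job78 ✓
Count: 2.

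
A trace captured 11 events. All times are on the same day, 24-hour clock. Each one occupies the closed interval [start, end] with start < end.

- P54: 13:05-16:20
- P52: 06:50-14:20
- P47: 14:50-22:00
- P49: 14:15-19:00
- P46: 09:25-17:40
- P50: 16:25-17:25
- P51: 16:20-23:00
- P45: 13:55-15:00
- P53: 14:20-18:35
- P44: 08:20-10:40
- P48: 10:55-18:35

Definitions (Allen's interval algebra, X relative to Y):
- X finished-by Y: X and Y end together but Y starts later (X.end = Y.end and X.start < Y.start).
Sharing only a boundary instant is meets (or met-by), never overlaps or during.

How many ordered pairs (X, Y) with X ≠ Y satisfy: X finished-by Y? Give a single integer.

1

Checking all 110 ordered pairs for relation 'finished-by'; matching pairs in alphabetical order:
(P48, P53): P48 finished-by P53 ✓
Count: 1.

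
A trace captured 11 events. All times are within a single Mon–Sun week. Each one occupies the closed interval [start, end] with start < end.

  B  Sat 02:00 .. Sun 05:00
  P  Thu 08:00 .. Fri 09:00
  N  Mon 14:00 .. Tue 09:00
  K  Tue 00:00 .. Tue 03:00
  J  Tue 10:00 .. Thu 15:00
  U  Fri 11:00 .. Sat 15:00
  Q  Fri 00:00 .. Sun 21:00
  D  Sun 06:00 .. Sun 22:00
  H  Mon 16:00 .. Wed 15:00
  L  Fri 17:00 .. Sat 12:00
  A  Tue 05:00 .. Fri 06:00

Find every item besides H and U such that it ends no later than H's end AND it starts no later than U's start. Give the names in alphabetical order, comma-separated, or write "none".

Conditions: its end is no later than H's end (X.end <= Wed 15:00) AND its start is no later than U's start (X.start <= Fri 11:00).
A: end Fri 06:00 <= Wed 15:00? ✗; start Tue 05:00 <= Fri 11:00? ✓ → no.
B: end Sun 05:00 <= Wed 15:00? ✗; start Sat 02:00 <= Fri 11:00? ✗ → no.
D: end Sun 22:00 <= Wed 15:00? ✗; start Sun 06:00 <= Fri 11:00? ✗ → no.
J: end Thu 15:00 <= Wed 15:00? ✗; start Tue 10:00 <= Fri 11:00? ✓ → no.
K: end Tue 03:00 <= Wed 15:00? ✓; start Tue 00:00 <= Fri 11:00? ✓ → yes.
L: end Sat 12:00 <= Wed 15:00? ✗; start Fri 17:00 <= Fri 11:00? ✗ → no.
N: end Tue 09:00 <= Wed 15:00? ✓; start Mon 14:00 <= Fri 11:00? ✓ → yes.
P: end Fri 09:00 <= Wed 15:00? ✗; start Thu 08:00 <= Fri 11:00? ✓ → no.
Q: end Sun 21:00 <= Wed 15:00? ✗; start Fri 00:00 <= Fri 11:00? ✓ → no.
Result: K, N.

K, N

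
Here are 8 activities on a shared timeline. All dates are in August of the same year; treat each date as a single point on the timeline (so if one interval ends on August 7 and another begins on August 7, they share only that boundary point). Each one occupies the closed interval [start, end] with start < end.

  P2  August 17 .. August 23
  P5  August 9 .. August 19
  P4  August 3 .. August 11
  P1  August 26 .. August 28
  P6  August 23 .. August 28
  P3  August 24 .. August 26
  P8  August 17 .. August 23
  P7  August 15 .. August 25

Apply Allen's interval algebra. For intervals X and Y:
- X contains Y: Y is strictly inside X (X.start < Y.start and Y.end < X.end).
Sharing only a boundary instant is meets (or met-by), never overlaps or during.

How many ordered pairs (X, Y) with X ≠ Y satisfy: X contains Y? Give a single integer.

3

Checking all 56 ordered pairs for relation 'contains'; matching pairs in alphabetical order:
(P6, P3): P6 contains P3 ✓
(P7, P2): P7 contains P2 ✓
(P7, P8): P7 contains P8 ✓
Count: 3.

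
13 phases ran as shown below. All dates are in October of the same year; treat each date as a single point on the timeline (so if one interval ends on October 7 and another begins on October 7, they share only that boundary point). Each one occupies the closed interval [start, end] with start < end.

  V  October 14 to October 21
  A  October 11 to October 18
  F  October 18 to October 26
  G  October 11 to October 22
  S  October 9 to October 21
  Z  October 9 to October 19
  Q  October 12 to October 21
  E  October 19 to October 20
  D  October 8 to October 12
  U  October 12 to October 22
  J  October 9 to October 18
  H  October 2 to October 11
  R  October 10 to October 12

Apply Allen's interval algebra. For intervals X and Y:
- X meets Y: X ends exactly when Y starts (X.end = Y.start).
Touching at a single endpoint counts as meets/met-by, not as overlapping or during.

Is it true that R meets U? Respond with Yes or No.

R = [October 10, October 12], U = [October 12, October 22].
Actual relation of R to U: meets.
Asked whether 'meets' holds → Yes.

Yes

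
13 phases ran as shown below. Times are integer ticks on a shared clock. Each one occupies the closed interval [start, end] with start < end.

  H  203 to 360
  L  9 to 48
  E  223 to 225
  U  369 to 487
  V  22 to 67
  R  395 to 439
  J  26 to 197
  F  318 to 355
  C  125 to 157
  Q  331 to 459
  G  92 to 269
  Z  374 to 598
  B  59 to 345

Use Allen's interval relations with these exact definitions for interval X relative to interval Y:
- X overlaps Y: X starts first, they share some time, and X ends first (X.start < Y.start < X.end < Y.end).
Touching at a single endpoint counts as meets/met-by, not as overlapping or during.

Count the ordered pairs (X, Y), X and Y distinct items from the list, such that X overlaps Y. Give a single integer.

15

Checking all 156 ordered pairs for relation 'overlaps'; matching pairs in alphabetical order:
(B, F): B overlaps F ✓
(B, H): B overlaps H ✓
(B, Q): B overlaps Q ✓
(F, Q): F overlaps Q ✓
(G, H): G overlaps H ✓
(H, Q): H overlaps Q ✓
(J, B): J overlaps B ✓
(J, G): J overlaps G ✓
(L, J): L overlaps J ✓
(L, V): L overlaps V ✓
(Q, U): Q overlaps U ✓
(Q, Z): Q overlaps Z ✓
(U, Z): U overlaps Z ✓
(V, B): V overlaps B ✓
(V, J): V overlaps J ✓
Count: 15.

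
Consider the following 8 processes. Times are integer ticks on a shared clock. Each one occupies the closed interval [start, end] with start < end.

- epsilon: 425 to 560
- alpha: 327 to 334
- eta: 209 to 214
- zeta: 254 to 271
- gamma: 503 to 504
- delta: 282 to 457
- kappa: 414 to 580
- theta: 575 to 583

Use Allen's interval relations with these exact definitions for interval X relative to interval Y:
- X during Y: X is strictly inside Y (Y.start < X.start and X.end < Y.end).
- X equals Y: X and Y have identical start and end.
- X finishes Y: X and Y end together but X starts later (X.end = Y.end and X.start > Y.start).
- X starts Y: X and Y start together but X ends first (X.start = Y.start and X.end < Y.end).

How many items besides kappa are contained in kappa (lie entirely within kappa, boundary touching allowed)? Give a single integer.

Target kappa = [414, 580].
alpha [327, 334] → before → no.
delta [282, 457] → overlaps → no.
epsilon [425, 560] → during → counts.
eta [209, 214] → before → no.
gamma [503, 504] → during → counts.
theta [575, 583] → overlapped-by → no.
zeta [254, 271] → before → no.
Total: 2.

2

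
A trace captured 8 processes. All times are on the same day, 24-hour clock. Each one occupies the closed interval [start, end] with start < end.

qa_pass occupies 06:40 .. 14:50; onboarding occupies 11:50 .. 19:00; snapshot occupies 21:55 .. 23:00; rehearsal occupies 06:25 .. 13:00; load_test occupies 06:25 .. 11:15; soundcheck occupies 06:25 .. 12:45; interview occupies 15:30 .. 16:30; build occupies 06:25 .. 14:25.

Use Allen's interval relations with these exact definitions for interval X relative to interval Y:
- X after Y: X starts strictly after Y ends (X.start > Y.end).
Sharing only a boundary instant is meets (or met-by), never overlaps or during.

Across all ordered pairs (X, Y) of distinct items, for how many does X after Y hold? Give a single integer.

Checking all 56 ordered pairs for relation 'after'; matching pairs in alphabetical order:
(interview, build): interview after build ✓
(interview, load_test): interview after load_test ✓
(interview, qa_pass): interview after qa_pass ✓
(interview, rehearsal): interview after rehearsal ✓
(interview, soundcheck): interview after soundcheck ✓
(onboarding, load_test): onboarding after load_test ✓
(snapshot, build): snapshot after build ✓
(snapshot, interview): snapshot after interview ✓
(snapshot, load_test): snapshot after load_test ✓
(snapshot, onboarding): snapshot after onboarding ✓
(snapshot, qa_pass): snapshot after qa_pass ✓
(snapshot, rehearsal): snapshot after rehearsal ✓
(snapshot, soundcheck): snapshot after soundcheck ✓
Count: 13.

13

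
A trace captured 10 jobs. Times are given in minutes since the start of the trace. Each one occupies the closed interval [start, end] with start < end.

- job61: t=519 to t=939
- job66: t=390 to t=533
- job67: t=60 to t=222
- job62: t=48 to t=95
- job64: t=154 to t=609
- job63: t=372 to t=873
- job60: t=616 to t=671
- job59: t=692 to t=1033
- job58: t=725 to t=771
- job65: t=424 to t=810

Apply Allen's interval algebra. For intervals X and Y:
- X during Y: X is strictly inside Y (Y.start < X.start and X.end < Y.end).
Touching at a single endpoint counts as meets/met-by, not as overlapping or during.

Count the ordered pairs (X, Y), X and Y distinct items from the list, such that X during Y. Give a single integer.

Checking all 90 ordered pairs for relation 'during'; matching pairs in alphabetical order:
(job58, job59): job58 during job59 ✓
(job58, job61): job58 during job61 ✓
(job58, job63): job58 during job63 ✓
(job58, job65): job58 during job65 ✓
(job60, job61): job60 during job61 ✓
(job60, job63): job60 during job63 ✓
(job60, job65): job60 during job65 ✓
(job65, job63): job65 during job63 ✓
(job66, job63): job66 during job63 ✓
(job66, job64): job66 during job64 ✓
Count: 10.

10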